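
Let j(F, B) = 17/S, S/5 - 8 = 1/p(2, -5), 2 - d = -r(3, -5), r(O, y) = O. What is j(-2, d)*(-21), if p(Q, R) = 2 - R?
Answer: -833/95 ≈ -8.7684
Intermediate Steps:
d = 5 (d = 2 - (-1)*3 = 2 - 1*(-3) = 2 + 3 = 5)
S = 285/7 (S = 40 + 5/(2 - 1*(-5)) = 40 + 5/(2 + 5) = 40 + 5/7 = 285/7 ≈ 40.714)
j(F, B) = 119/285 (j(F, B) = 17/(285/7) = 17*(7/285) = 119/285)
j(-2, d)*(-21) = (119/285)*(-21) = -833/95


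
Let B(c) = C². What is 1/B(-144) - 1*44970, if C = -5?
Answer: -1124249/25 ≈ -44970.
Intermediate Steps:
B(c) = 25 (B(c) = (-5)² = 25)
1/B(-144) - 1*44970 = 1/25 - 1*44970 = 1/25 - 44970 = -1124249/25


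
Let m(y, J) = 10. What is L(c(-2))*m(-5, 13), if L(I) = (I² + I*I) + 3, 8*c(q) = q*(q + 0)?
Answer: 35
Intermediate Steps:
c(q) = q²/8 (c(q) = (q*(q + 0))/8 = (q*q)/8 = q²/8)
L(I) = 3 + 2*I² (L(I) = (I² + I²) + 3 = 2*I² + 3 = 3 + 2*I²)
L(c(-2))*m(-5, 13) = (3 + 2*((⅛)*(-2)²)²)*10 = (3 + 2*((⅛)*4)²)*10 = (3 + 2*(½)²)*10 = (3 + 2*(¼))*10 = (3 + ½)*10 = (7/2)*10 = 35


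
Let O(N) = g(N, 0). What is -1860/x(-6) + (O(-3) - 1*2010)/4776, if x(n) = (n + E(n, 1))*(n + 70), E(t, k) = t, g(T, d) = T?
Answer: 25477/12736 ≈ 2.0004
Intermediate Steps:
O(N) = N
x(n) = 2*n*(70 + n) (x(n) = (n + n)*(n + 70) = (2*n)*(70 + n) = 2*n*(70 + n))
-1860/x(-6) + (O(-3) - 1*2010)/4776 = -1860*(-1/(12*(70 - 6))) + (-3 - 1*2010)/4776 = -1860/(2*(-6)*64) + (-3 - 2010)*(1/4776) = -1860/(-768) - 2013*1/4776 = -1860*(-1/768) - 671/1592 = 155/64 - 671/1592 = 25477/12736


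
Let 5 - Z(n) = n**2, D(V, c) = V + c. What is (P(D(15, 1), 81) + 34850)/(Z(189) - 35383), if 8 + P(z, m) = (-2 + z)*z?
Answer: -35066/71099 ≈ -0.49320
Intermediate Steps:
Z(n) = 5 - n**2
P(z, m) = -8 + z*(-2 + z) (P(z, m) = -8 + (-2 + z)*z = -8 + z*(-2 + z))
(P(D(15, 1), 81) + 34850)/(Z(189) - 35383) = ((-8 + (15 + 1)**2 - 2*(15 + 1)) + 34850)/((5 - 1*189**2) - 35383) = ((-8 + 16**2 - 2*16) + 34850)/((5 - 1*35721) - 35383) = ((-8 + 256 - 32) + 34850)/((5 - 35721) - 35383) = (216 + 34850)/(-35716 - 35383) = 35066/(-71099) = 35066*(-1/71099) = -35066/71099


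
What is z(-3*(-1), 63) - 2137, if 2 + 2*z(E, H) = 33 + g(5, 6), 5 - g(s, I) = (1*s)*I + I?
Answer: -2137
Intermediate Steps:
g(s, I) = 5 - I - I*s (g(s, I) = 5 - ((1*s)*I + I) = 5 - (s*I + I) = 5 - (I*s + I) = 5 - (I + I*s) = 5 + (-I - I*s) = 5 - I - I*s)
z(E, H) = 0 (z(E, H) = -1 + (33 + (5 - 1*6 - 1*6*5))/2 = -1 + (33 + (5 - 6 - 30))/2 = -1 + (33 - 31)/2 = -1 + (½)*2 = -1 + 1 = 0)
z(-3*(-1), 63) - 2137 = 0 - 2137 = -2137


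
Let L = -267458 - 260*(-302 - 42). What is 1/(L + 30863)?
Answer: -1/147155 ≈ -6.7956e-6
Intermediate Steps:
L = -178018 (L = -267458 - 260*(-344) = -267458 - 1*(-89440) = -267458 + 89440 = -178018)
1/(L + 30863) = 1/(-178018 + 30863) = 1/(-147155) = -1/147155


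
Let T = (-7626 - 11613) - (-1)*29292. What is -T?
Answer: -10053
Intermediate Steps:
T = 10053 (T = -19239 - 1*(-29292) = -19239 + 29292 = 10053)
-T = -1*10053 = -10053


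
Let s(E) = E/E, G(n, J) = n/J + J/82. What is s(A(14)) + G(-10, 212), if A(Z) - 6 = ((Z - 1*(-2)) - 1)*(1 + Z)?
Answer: 15377/4346 ≈ 3.5382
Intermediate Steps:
G(n, J) = J/82 + n/J (G(n, J) = n/J + J*(1/82) = n/J + J/82 = J/82 + n/J)
A(Z) = 6 + (1 + Z)² (A(Z) = 6 + ((Z - 1*(-2)) - 1)*(1 + Z) = 6 + ((Z + 2) - 1)*(1 + Z) = 6 + ((2 + Z) - 1)*(1 + Z) = 6 + (1 + Z)*(1 + Z) = 6 + (1 + Z)²)
s(E) = 1
s(A(14)) + G(-10, 212) = 1 + ((1/82)*212 - 10/212) = 1 + (106/41 - 10*1/212) = 1 + (106/41 - 5/106) = 1 + 11031/4346 = 15377/4346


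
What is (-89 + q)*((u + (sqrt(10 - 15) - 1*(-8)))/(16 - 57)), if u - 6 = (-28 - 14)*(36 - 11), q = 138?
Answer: 50764/41 - 49*I*sqrt(5)/41 ≈ 1238.1 - 2.6724*I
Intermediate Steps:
u = -1044 (u = 6 + (-28 - 14)*(36 - 11) = 6 - 42*25 = 6 - 1050 = -1044)
(-89 + q)*((u + (sqrt(10 - 15) - 1*(-8)))/(16 - 57)) = (-89 + 138)*((-1044 + (sqrt(10 - 15) - 1*(-8)))/(16 - 57)) = 49*((-1044 + (sqrt(-5) + 8))/(-41)) = 49*((-1044 + (I*sqrt(5) + 8))*(-1/41)) = 49*((-1044 + (8 + I*sqrt(5)))*(-1/41)) = 49*((-1036 + I*sqrt(5))*(-1/41)) = 49*(1036/41 - I*sqrt(5)/41) = 50764/41 - 49*I*sqrt(5)/41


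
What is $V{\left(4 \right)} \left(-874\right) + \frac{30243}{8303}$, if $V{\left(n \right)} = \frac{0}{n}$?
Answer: $\frac{30243}{8303} \approx 3.6424$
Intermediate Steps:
$V{\left(n \right)} = 0$
$V{\left(4 \right)} \left(-874\right) + \frac{30243}{8303} = 0 \left(-874\right) + \frac{30243}{8303} = 0 + 30243 \cdot \frac{1}{8303} = 0 + \frac{30243}{8303} = \frac{30243}{8303}$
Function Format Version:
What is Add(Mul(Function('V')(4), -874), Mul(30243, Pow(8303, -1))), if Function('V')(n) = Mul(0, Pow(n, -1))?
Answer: Rational(30243, 8303) ≈ 3.6424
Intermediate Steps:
Function('V')(n) = 0
Add(Mul(Function('V')(4), -874), Mul(30243, Pow(8303, -1))) = Add(Mul(0, -874), Mul(30243, Pow(8303, -1))) = Add(0, Mul(30243, Rational(1, 8303))) = Add(0, Rational(30243, 8303)) = Rational(30243, 8303)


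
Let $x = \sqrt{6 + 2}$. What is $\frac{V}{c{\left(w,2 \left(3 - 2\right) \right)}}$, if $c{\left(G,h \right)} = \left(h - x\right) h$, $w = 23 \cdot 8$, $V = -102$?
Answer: $\frac{51}{2} + \frac{51 \sqrt{2}}{2} \approx 61.562$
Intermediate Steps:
$w = 184$
$x = 2 \sqrt{2}$ ($x = \sqrt{8} = 2 \sqrt{2} \approx 2.8284$)
$c{\left(G,h \right)} = h \left(h - 2 \sqrt{2}\right)$ ($c{\left(G,h \right)} = \left(h - 2 \sqrt{2}\right) h = h \left(h - 2 \sqrt{2}\right)$)
$\frac{V}{c{\left(w,2 \left(3 - 2\right) \right)}} = - \frac{102}{2 \left(3 - 2\right) \left(2 \left(3 - 2\right) - 2 \sqrt{2}\right)} = - \frac{102}{2 \cdot 1 \left(2 \cdot 1 - 2 \sqrt{2}\right)} = - \frac{102}{2 \left(2 - 2 \sqrt{2}\right)} = - \frac{102}{4 - 4 \sqrt{2}}$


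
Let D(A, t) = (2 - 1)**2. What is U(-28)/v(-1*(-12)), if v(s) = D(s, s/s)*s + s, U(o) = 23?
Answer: 23/24 ≈ 0.95833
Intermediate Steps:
D(A, t) = 1 (D(A, t) = 1**2 = 1)
v(s) = 2*s (v(s) = 1*s + s = s + s = 2*s)
U(-28)/v(-1*(-12)) = 23/((2*(-1*(-12)))) = 23/((2*12)) = 23/24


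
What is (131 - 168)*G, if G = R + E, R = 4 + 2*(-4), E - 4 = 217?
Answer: -8029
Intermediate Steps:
E = 221 (E = 4 + 217 = 221)
R = -4 (R = 4 - 8 = -4)
G = 217 (G = -4 + 221 = 217)
(131 - 168)*G = (131 - 168)*217 = -37*217 = -8029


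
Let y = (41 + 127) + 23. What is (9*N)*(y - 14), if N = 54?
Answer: 86022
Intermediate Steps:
y = 191 (y = 168 + 23 = 191)
(9*N)*(y - 14) = (9*54)*(191 - 14) = 486*177 = 86022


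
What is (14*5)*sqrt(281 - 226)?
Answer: 70*sqrt(55) ≈ 519.13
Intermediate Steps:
(14*5)*sqrt(281 - 226) = 70*sqrt(55)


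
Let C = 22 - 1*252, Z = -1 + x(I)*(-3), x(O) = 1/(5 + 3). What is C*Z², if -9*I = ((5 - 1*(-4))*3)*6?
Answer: -13915/32 ≈ -434.84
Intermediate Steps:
I = -18 (I = -(5 - 1*(-4))*3*6/9 = -(5 + 4)*3*6/9 = -9*3*6/9 = -3*6 = -⅑*162 = -18)
x(O) = ⅛ (x(O) = 1/8 = ⅛)
Z = -11/8 (Z = -1 + (⅛)*(-3) = -1 - 3/8 = -11/8 ≈ -1.3750)
C = -230 (C = 22 - 252 = -230)
C*Z² = -230*(-11/8)² = -230*121/64 = -13915/32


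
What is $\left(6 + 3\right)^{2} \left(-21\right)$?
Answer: $-1701$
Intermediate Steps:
$\left(6 + 3\right)^{2} \left(-21\right) = 9^{2} \left(-21\right) = 81 \left(-21\right) = -1701$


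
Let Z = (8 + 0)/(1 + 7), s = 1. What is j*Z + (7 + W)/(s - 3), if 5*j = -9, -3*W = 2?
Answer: -149/30 ≈ -4.9667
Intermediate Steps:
W = -⅔ (W = -⅓*2 = -⅔ ≈ -0.66667)
j = -9/5 (j = (⅕)*(-9) = -9/5 ≈ -1.8000)
Z = 1 (Z = 8/8 = 8*(⅛) = 1)
j*Z + (7 + W)/(s - 3) = -9/5*1 + (7 - ⅔)/(1 - 3) = -9/5 + (19/3)/(-2) = -9/5 + (19/3)*(-½) = -9/5 - 19/6 = -149/30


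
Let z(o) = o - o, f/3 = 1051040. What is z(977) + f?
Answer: 3153120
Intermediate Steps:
f = 3153120 (f = 3*1051040 = 3153120)
z(o) = 0
z(977) + f = 0 + 3153120 = 3153120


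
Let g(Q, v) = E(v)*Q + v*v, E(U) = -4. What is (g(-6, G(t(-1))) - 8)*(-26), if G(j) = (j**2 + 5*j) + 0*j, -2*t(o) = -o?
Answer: -4381/8 ≈ -547.63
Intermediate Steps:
t(o) = o/2 (t(o) = -(-1)*o/2 = o/2)
G(j) = j**2 + 5*j (G(j) = (j**2 + 5*j) + 0 = j**2 + 5*j)
g(Q, v) = v**2 - 4*Q (g(Q, v) = -4*Q + v*v = -4*Q + v**2 = v**2 - 4*Q)
(g(-6, G(t(-1))) - 8)*(-26) = (((((1/2)*(-1))*(5 + (1/2)*(-1)))**2 - 4*(-6)) - 8)*(-26) = (((-(5 - 1/2)/2)**2 + 24) - 8)*(-26) = (((-1/2*9/2)**2 + 24) - 8)*(-26) = (((-9/4)**2 + 24) - 8)*(-26) = ((81/16 + 24) - 8)*(-26) = (465/16 - 8)*(-26) = (337/16)*(-26) = -4381/8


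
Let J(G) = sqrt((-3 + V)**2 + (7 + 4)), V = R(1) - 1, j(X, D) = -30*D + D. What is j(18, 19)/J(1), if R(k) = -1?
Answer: -551/6 ≈ -91.833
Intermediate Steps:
j(X, D) = -29*D
V = -2 (V = -1 - 1 = -2)
J(G) = 6 (J(G) = sqrt((-3 - 2)**2 + (7 + 4)) = sqrt((-5)**2 + 11) = sqrt(25 + 11) = sqrt(36) = 6)
j(18, 19)/J(1) = -29*19/6 = -551*1/6 = -551/6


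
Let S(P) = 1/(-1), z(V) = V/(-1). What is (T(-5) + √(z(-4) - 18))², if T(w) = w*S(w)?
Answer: (5 + I*√14)² ≈ 11.0 + 37.417*I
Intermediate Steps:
z(V) = -V (z(V) = V*(-1) = -V)
S(P) = -1
T(w) = -w (T(w) = w*(-1) = -w)
(T(-5) + √(z(-4) - 18))² = (-1*(-5) + √(-1*(-4) - 18))² = (5 + √(4 - 18))² = (5 + √(-14))² = (5 + I*√14)²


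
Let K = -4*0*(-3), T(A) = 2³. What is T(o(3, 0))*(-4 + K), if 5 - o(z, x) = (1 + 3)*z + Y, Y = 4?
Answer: -32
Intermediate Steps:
o(z, x) = 1 - 4*z (o(z, x) = 5 - ((1 + 3)*z + 4) = 5 - (4*z + 4) = 5 - (4 + 4*z) = 5 + (-4 - 4*z) = 1 - 4*z)
T(A) = 8
K = 0 (K = 0*(-3) = 0)
T(o(3, 0))*(-4 + K) = 8*(-4 + 0) = 8*(-4) = -32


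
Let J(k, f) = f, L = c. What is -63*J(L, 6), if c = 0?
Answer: -378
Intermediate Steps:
L = 0
-63*J(L, 6) = -63*6 = -378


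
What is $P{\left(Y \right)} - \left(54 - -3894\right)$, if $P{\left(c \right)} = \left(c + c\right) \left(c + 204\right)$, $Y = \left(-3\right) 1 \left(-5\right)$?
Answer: $2622$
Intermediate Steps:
$Y = 15$ ($Y = \left(-3\right) \left(-5\right) = 15$)
$P{\left(c \right)} = 2 c \left(204 + c\right)$
$P{\left(Y \right)} - \left(54 - -3894\right) = 2 \cdot 15 \left(204 + 15\right) - \left(54 - -3894\right) = 2 \cdot 15 \cdot 219 - \left(54 + 3894\right) = 6570 - 3948 = 2622$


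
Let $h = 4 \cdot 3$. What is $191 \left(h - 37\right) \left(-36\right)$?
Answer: $171900$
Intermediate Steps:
$h = 12$
$191 \left(h - 37\right) \left(-36\right) = 191 \left(12 - 37\right) \left(-36\right) = 191 \left(-25\right) \left(-36\right) = \left(-4775\right) \left(-36\right) = 171900$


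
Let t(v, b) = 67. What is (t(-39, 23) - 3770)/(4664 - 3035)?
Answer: -3703/1629 ≈ -2.2732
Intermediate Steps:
(t(-39, 23) - 3770)/(4664 - 3035) = (67 - 3770)/(4664 - 3035) = -3703/1629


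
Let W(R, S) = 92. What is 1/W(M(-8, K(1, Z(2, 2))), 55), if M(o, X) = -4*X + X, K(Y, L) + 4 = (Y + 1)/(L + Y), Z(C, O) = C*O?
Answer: 1/92 ≈ 0.010870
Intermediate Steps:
K(Y, L) = -4 + (1 + Y)/(L + Y) (K(Y, L) = -4 + (Y + 1)/(L + Y) = -4 + (1 + Y)/(L + Y))
M(o, X) = -3*X
1/W(M(-8, K(1, Z(2, 2))), 55) = 1/92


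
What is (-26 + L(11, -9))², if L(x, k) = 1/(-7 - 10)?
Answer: 196249/289 ≈ 679.06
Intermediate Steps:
L(x, k) = -1/17 (L(x, k) = 1/(-17) = -1/17)
(-26 + L(11, -9))² = (-26 - 1/17)² = (-443/17)² = 196249/289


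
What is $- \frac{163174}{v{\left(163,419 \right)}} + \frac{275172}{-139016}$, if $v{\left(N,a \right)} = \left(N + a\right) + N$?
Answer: $- \frac{5722199981}{25891730} \approx -221.0$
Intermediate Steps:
$v{\left(N,a \right)} = a + 2 N$
$- \frac{163174}{v{\left(163,419 \right)}} + \frac{275172}{-139016} = - \frac{163174}{419 + 2 \cdot 163} + \frac{275172}{-139016} = - \frac{163174}{419 + 326} + 275172 \left(- \frac{1}{139016}\right) = - \frac{163174}{745} - \frac{68793}{34754} = - \frac{5722199981}{25891730}$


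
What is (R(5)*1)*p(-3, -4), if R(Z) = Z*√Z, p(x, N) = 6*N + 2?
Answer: -110*√5 ≈ -245.97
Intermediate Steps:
p(x, N) = 2 + 6*N
R(Z) = Z^(3/2)
(R(5)*1)*p(-3, -4) = (5^(3/2)*1)*(2 + 6*(-4)) = ((5*√5)*1)*(2 - 24) = (5*√5)*(-22) = -110*√5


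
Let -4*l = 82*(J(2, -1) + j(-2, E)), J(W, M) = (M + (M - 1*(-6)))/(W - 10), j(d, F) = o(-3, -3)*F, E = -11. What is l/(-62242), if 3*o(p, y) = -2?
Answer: 1681/746904 ≈ 0.0022506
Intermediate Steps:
o(p, y) = -⅔ (o(p, y) = (⅓)*(-2) = -⅔)
j(d, F) = -2*F/3
J(W, M) = (6 + 2*M)/(-10 + W) (J(W, M) = (M + (M + 6))/(-10 + W) = (M + (6 + M))/(-10 + W) = (6 + 2*M)/(-10 + W))
l = -1681/12 (l = -41*(2*(3 - 1)/(-10 + 2) - ⅔*(-11))/2 = -41*(2*2/(-8) + 22/3)/2 = -41*(2*(-⅛)*2 + 22/3)/2 = -41*(-½ + 22/3)/2 = -41*41/(2*6) = -¼*1681/3 = -1681/12 ≈ -140.08)
l/(-62242) = -1681/12/(-62242) = -1681/12*(-1/62242) = 1681/746904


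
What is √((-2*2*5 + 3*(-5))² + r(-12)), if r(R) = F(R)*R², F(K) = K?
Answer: I*√503 ≈ 22.428*I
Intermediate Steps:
r(R) = R³ (r(R) = R*R² = R³)
√((-2*2*5 + 3*(-5))² + r(-12)) = √((-2*2*5 + 3*(-5))² + (-12)³) = √((-4*5 - 15)² - 1728) = √((-20 - 15)² - 1728) = √((-35)² - 1728) = √(1225 - 1728) = √(-503) = I*√503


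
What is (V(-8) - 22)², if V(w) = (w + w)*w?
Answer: 11236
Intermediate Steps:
V(w) = 2*w² (V(w) = (2*w)*w = 2*w²)
(V(-8) - 22)² = (2*(-8)² - 22)² = (2*64 - 22)² = (128 - 22)² = 106² = 11236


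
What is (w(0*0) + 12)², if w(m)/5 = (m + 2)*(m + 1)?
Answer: 484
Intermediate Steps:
w(m) = 5*(1 + m)*(2 + m) (w(m) = 5*((m + 2)*(m + 1)) = 5*((2 + m)*(1 + m)) = 5*((1 + m)*(2 + m)) = 5*(1 + m)*(2 + m))
(w(0*0) + 12)² = ((10 + 5*(0*0)² + 15*(0*0)) + 12)² = ((10 + 5*0² + 15*0) + 12)² = ((10 + 5*0 + 0) + 12)² = ((10 + 0 + 0) + 12)² = (10 + 12)² = 22² = 484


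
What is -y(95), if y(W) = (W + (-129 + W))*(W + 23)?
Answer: -7198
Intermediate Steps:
y(W) = (-129 + 2*W)*(23 + W)
-y(95) = -(-2967 - 83*95 + 2*95**2) = -(-2967 - 7885 + 2*9025) = -(-2967 - 7885 + 18050) = -1*7198 = -7198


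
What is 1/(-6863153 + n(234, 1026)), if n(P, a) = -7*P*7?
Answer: -1/6874619 ≈ -1.4546e-7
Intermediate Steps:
n(P, a) = -49*P
1/(-6863153 + n(234, 1026)) = 1/(-6863153 - 49*234) = 1/(-6863153 - 11466) = 1/(-6874619) = -1/6874619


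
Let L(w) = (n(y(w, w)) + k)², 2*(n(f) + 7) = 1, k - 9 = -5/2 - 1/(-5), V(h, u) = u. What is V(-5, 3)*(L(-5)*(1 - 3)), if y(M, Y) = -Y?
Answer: -6/25 ≈ -0.24000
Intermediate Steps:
k = 67/10 (k = 9 + (-5/2 - 1/(-5)) = 9 + (-5*½ - 1*(-⅕)) = 9 + (-5/2 + ⅕) = 9 - 23/10 = 67/10 ≈ 6.7000)
n(f) = -13/2 (n(f) = -7 + (½)*1 = -7 + ½ = -13/2)
L(w) = 1/25 (L(w) = (-13/2 + 67/10)² = (⅕)² = 1/25)
V(-5, 3)*(L(-5)*(1 - 3)) = 3*((1 - 3)/25) = 3*((1/25)*(-2)) = 3*(-2/25) = -6/25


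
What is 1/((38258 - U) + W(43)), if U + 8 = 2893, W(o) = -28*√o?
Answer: 35373/1251215417 + 28*√43/1251215417 ≈ 2.8418e-5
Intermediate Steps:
U = 2885 (U = -8 + 2893 = 2885)
1/((38258 - U) + W(43)) = 1/((38258 - 1*2885) - 28*√43) = 1/((38258 - 2885) - 28*√43) = 1/(35373 - 28*√43)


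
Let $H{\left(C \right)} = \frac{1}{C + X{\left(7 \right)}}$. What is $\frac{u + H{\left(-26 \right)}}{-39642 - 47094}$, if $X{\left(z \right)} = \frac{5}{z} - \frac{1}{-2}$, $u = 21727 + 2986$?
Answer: $- \frac{8575397}{30097392} \approx -0.28492$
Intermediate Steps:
$u = 24713$
$X{\left(z \right)} = \frac{1}{2} + \frac{5}{z}$ ($X{\left(z \right)} = \frac{5}{z} - - \frac{1}{2} = \frac{5}{z} + \frac{1}{2} = \frac{1}{2} + \frac{5}{z}$)
$H{\left(C \right)} = \frac{1}{\frac{17}{14} + C}$ ($H{\left(C \right)} = \frac{1}{C + \frac{10 + 7}{2 \cdot 7}} = \frac{1}{C + \frac{1}{2} \cdot \frac{1}{7} \cdot 17} = \frac{1}{C + \frac{17}{14}} = \frac{1}{\frac{17}{14} + C}$)
$\frac{u + H{\left(-26 \right)}}{-39642 - 47094} = \frac{24713 + \frac{14}{17 + 14 \left(-26\right)}}{-39642 - 47094} = \frac{24713 + \frac{14}{17 - 364}}{-86736} = \left(24713 + \frac{14}{-347}\right) \left(- \frac{1}{86736}\right) = \left(24713 + 14 \left(- \frac{1}{347}\right)\right) \left(- \frac{1}{86736}\right) = \left(24713 - \frac{14}{347}\right) \left(- \frac{1}{86736}\right) = \frac{8575397}{347} \left(- \frac{1}{86736}\right) = - \frac{8575397}{30097392}$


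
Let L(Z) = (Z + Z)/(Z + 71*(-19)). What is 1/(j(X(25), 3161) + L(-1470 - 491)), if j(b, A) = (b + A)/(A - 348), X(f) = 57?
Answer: 4655515/10842083 ≈ 0.42939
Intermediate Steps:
L(Z) = 2*Z/(-1349 + Z) (L(Z) = (2*Z)/(Z - 1349) = (2*Z)/(-1349 + Z) = 2*Z/(-1349 + Z))
j(b, A) = (A + b)/(-348 + A)
1/(j(X(25), 3161) + L(-1470 - 491)) = 1/((3161 + 57)/(-348 + 3161) + 2*(-1470 - 491)/(-1349 + (-1470 - 491))) = 1/(3218/2813 + 2*(-1961)/(-1349 - 1961)) = 1/((1/2813)*3218 + 2*(-1961)/(-3310)) = 1/(3218/2813 + 2*(-1961)*(-1/3310)) = 1/(3218/2813 + 1961/1655) = 1/(10842083/4655515) = 4655515/10842083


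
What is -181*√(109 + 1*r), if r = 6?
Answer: -181*√115 ≈ -1941.0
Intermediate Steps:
-181*√(109 + 1*r) = -181*√(109 + 1*6) = -181*√(109 + 6) = -181*√115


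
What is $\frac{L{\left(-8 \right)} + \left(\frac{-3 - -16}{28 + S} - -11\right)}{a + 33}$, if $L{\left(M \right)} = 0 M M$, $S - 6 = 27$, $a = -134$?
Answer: $- \frac{684}{6161} \approx -0.11102$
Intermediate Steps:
$S = 33$ ($S = 6 + 27 = 33$)
$L{\left(M \right)} = 0$ ($L{\left(M \right)} = 0 M = 0$)
$\frac{L{\left(-8 \right)} + \left(\frac{-3 - -16}{28 + S} - -11\right)}{a + 33} = \frac{0 + \left(\frac{-3 - -16}{28 + 33} - -11\right)}{-134 + 33} = \frac{0 + \left(\frac{-3 + 16}{61} + 11\right)}{-101} = - \frac{0 + \left(13 \cdot \frac{1}{61} + 11\right)}{101} = - \frac{0 + \left(\frac{13}{61} + 11\right)}{101} = - \frac{0 + \frac{684}{61}}{101} = \left(- \frac{1}{101}\right) \frac{684}{61} = - \frac{684}{6161}$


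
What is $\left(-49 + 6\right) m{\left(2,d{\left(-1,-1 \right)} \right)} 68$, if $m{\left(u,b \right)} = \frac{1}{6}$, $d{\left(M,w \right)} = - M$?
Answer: $- \frac{1462}{3} \approx -487.33$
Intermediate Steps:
$m{\left(u,b \right)} = \frac{1}{6}$
$\left(-49 + 6\right) m{\left(2,d{\left(-1,-1 \right)} \right)} 68 = \left(-49 + 6\right) \frac{1}{6} \cdot 68 = \left(-43\right) \frac{1}{6} \cdot 68 = \left(- \frac{43}{6}\right) 68 = - \frac{1462}{3}$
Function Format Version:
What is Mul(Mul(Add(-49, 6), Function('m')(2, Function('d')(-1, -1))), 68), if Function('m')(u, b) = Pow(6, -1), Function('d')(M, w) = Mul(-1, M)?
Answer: Rational(-1462, 3) ≈ -487.33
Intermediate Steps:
Function('m')(u, b) = Rational(1, 6)
Mul(Mul(Add(-49, 6), Function('m')(2, Function('d')(-1, -1))), 68) = Mul(Mul(Add(-49, 6), Rational(1, 6)), 68) = Mul(Mul(-43, Rational(1, 6)), 68) = Mul(Rational(-43, 6), 68) = Rational(-1462, 3)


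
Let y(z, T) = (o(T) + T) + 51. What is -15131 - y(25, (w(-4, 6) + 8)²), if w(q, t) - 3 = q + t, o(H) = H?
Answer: -15520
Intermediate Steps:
w(q, t) = 3 + q + t (w(q, t) = 3 + (q + t) = 3 + q + t)
y(z, T) = 51 + 2*T (y(z, T) = (T + T) + 51 = 2*T + 51 = 51 + 2*T)
-15131 - y(25, (w(-4, 6) + 8)²) = -15131 - (51 + 2*((3 - 4 + 6) + 8)²) = -15131 - (51 + 2*(5 + 8)²) = -15131 - (51 + 2*13²) = -15131 - (51 + 2*169) = -15131 - (51 + 338) = -15131 - 1*389 = -15131 - 389 = -15520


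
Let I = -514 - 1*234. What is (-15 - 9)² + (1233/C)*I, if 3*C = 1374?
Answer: -329238/229 ≈ -1437.7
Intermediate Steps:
I = -748 (I = -514 - 234 = -748)
C = 458 (C = (⅓)*1374 = 458)
(-15 - 9)² + (1233/C)*I = (-15 - 9)² + (1233/458)*(-748) = (-24)² + (1233*(1/458))*(-748) = 576 + (1233/458)*(-748) = 576 - 461142/229 = -329238/229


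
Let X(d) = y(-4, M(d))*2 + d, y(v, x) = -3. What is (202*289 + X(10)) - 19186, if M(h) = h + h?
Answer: 39196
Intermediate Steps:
M(h) = 2*h
X(d) = -6 + d (X(d) = -3*2 + d = -6 + d)
(202*289 + X(10)) - 19186 = (202*289 + (-6 + 10)) - 19186 = (58378 + 4) - 19186 = 58382 - 19186 = 39196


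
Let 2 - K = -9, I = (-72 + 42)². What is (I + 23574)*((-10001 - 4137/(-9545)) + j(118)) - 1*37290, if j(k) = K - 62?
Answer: -2348445409272/9545 ≈ -2.4604e+8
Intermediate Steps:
I = 900 (I = (-30)² = 900)
K = 11 (K = 2 - 1*(-9) = 2 + 9 = 11)
j(k) = -51 (j(k) = 11 - 62 = -51)
(I + 23574)*((-10001 - 4137/(-9545)) + j(118)) - 1*37290 = (900 + 23574)*((-10001 - 4137/(-9545)) - 51) - 1*37290 = 24474*((-10001 - 4137*(-1/9545)) - 51) - 37290 = 24474*((-10001 + 4137/9545) - 51) - 37290 = 24474*(-95455408/9545 - 51) - 37290 = 24474*(-95942203/9545) - 37290 = -2348089476222/9545 - 37290 = -2348445409272/9545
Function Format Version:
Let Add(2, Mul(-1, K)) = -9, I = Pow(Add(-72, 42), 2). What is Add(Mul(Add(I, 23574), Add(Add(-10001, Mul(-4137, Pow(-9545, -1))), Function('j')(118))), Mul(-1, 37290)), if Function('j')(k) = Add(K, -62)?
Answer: Rational(-2348445409272, 9545) ≈ -2.4604e+8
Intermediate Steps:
I = 900 (I = Pow(-30, 2) = 900)
K = 11 (K = Add(2, Mul(-1, -9)) = Add(2, 9) = 11)
Function('j')(k) = -51 (Function('j')(k) = Add(11, -62) = -51)
Add(Mul(Add(I, 23574), Add(Add(-10001, Mul(-4137, Pow(-9545, -1))), Function('j')(118))), Mul(-1, 37290)) = Add(Mul(Add(900, 23574), Add(Add(-10001, Mul(-4137, Pow(-9545, -1))), -51)), Mul(-1, 37290)) = Add(Mul(24474, Add(Add(-10001, Mul(-4137, Rational(-1, 9545))), -51)), -37290) = Add(Mul(24474, Add(Add(-10001, Rational(4137, 9545)), -51)), -37290) = Add(Mul(24474, Add(Rational(-95455408, 9545), -51)), -37290) = Add(Mul(24474, Rational(-95942203, 9545)), -37290) = Add(Rational(-2348089476222, 9545), -37290) = Rational(-2348445409272, 9545)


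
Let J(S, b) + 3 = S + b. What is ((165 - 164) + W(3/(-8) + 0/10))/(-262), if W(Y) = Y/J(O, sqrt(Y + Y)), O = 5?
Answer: (-4*sqrt(3) + 13*I)/(1048*(sqrt(3) - 4*I)) ≈ -0.0032141 - 0.00026096*I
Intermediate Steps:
J(S, b) = -3 + S + b (J(S, b) = -3 + (S + b) = -3 + S + b)
W(Y) = Y/(2 + sqrt(2)*sqrt(Y)) (W(Y) = Y/(-3 + 5 + sqrt(Y + Y)) = Y/(-3 + 5 + sqrt(2*Y)) = Y/(-3 + 5 + sqrt(2)*sqrt(Y)) = Y/(2 + sqrt(2)*sqrt(Y)))
((165 - 164) + W(3/(-8) + 0/10))/(-262) = ((165 - 164) + (3/(-8) + 0/10)/(2 + sqrt(2)*sqrt(3/(-8) + 0/10)))/(-262) = (1 + (3*(-1/8) + 0*(1/10))/(2 + sqrt(2)*sqrt(3*(-1/8) + 0*(1/10))))*(-1/262) = (1 + (-3/8 + 0)/(2 + sqrt(2)*sqrt(-3/8 + 0)))*(-1/262) = (1 - 3/(8*(2 + sqrt(2)*sqrt(-3/8))))*(-1/262) = (1 - 3/(8*(2 + sqrt(2)*(I*sqrt(6)/4))))*(-1/262) = (1 - 3/(8*(2 + I*sqrt(3)/2)))*(-1/262) = -1/262 + 3/(2096*(2 + I*sqrt(3)/2))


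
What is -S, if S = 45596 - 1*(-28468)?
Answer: -74064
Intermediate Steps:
S = 74064 (S = 45596 + 28468 = 74064)
-S = -1*74064 = -74064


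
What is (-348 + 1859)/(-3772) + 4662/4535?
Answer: 10732679/17106020 ≈ 0.62742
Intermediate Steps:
(-348 + 1859)/(-3772) + 4662/4535 = 1511*(-1/3772) + 4662*(1/4535) = -1511/3772 + 4662/4535 = 10732679/17106020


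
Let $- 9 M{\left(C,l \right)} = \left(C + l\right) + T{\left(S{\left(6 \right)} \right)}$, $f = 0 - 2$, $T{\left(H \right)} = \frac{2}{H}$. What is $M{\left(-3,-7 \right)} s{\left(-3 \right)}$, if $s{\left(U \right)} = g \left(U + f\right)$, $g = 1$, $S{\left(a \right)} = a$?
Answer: $- \frac{145}{27} \approx -5.3704$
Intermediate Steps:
$f = -2$
$M{\left(C,l \right)} = - \frac{1}{27} - \frac{C}{9} - \frac{l}{9}$ ($M{\left(C,l \right)} = - \frac{\left(C + l\right) + \frac{2}{6}}{9} = - \frac{\left(C + l\right) + 2 \cdot \frac{1}{6}}{9} = - \frac{\left(C + l\right) + \frac{1}{3}}{9} = - \frac{\frac{1}{3} + C + l}{9} = - \frac{1}{27} - \frac{C}{9} - \frac{l}{9}$)
$s{\left(U \right)} = -2 + U$ ($s{\left(U \right)} = 1 \left(U - 2\right) = 1 \left(-2 + U\right) = -2 + U$)
$M{\left(-3,-7 \right)} s{\left(-3 \right)} = \left(- \frac{1}{27} - - \frac{1}{3} - - \frac{7}{9}\right) \left(-2 - 3\right) = \left(- \frac{1}{27} + \frac{1}{3} + \frac{7}{9}\right) \left(-5\right) = \frac{29}{27} \left(-5\right) = - \frac{145}{27}$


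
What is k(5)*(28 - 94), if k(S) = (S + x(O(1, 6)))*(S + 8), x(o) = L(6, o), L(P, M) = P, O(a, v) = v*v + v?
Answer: -9438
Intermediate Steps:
O(a, v) = v + v² (O(a, v) = v² + v = v + v²)
x(o) = 6
k(S) = (6 + S)*(8 + S) (k(S) = (S + 6)*(S + 8) = (6 + S)*(8 + S))
k(5)*(28 - 94) = (48 + 5² + 14*5)*(28 - 94) = (48 + 25 + 70)*(-66) = 143*(-66) = -9438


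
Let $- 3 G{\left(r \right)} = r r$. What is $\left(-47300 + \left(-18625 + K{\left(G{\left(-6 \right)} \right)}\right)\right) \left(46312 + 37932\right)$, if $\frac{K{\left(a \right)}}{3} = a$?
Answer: $-5556818484$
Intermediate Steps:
$G{\left(r \right)} = - \frac{r^{2}}{3}$ ($G{\left(r \right)} = - \frac{r r}{3} = - \frac{r^{2}}{3}$)
$K{\left(a \right)} = 3 a$
$\left(-47300 + \left(-18625 + K{\left(G{\left(-6 \right)} \right)}\right)\right) \left(46312 + 37932\right) = \left(-47300 - \left(18625 - 3 \left(- \frac{\left(-6\right)^{2}}{3}\right)\right)\right) \left(46312 + 37932\right) = \left(-47300 - \left(18625 - 3 \left(\left(- \frac{1}{3}\right) 36\right)\right)\right) 84244 = \left(-47300 + \left(-18625 + 3 \left(-12\right)\right)\right) 84244 = \left(-47300 - 18661\right) 84244 = \left(-65961\right) 84244 = -5556818484$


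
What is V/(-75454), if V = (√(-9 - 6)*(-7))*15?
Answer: 105*I*√15/75454 ≈ 0.0053895*I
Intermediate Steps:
V = -105*I*√15 (V = (√(-15)*(-7))*15 = ((I*√15)*(-7))*15 = -7*I*√15*15 = -105*I*√15 ≈ -406.66*I)
V/(-75454) = -105*I*√15/(-75454) = -105*I*√15*(-1/75454) = 105*I*√15/75454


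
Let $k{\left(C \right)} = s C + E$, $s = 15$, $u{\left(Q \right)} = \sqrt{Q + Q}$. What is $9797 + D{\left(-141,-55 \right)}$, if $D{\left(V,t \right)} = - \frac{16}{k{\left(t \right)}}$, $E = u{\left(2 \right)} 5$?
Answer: $\frac{7984571}{815} \approx 9797.0$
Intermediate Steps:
$u{\left(Q \right)} = \sqrt{2} \sqrt{Q}$ ($u{\left(Q \right)} = \sqrt{2 Q} = \sqrt{2} \sqrt{Q}$)
$E = 10$ ($E = \sqrt{2} \sqrt{2} \cdot 5 = 2 \cdot 5 = 10$)
$k{\left(C \right)} = 10 + 15 C$ ($k{\left(C \right)} = 15 C + 10 = 10 + 15 C$)
$D{\left(V,t \right)} = - \frac{16}{10 + 15 t}$
$9797 + D{\left(-141,-55 \right)} = 9797 - \frac{16}{10 + 15 \left(-55\right)} = 9797 - \frac{16}{10 - 825} = 9797 - \frac{16}{-815} = 9797 - - \frac{16}{815} = 9797 + \frac{16}{815} = \frac{7984571}{815}$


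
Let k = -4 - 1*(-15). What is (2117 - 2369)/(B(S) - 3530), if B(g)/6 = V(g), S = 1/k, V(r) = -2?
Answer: 18/253 ≈ 0.071146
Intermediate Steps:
k = 11 (k = -4 + 15 = 11)
S = 1/11 ≈ 0.090909
B(g) = -12 (B(g) = 6*(-2) = -12)
(2117 - 2369)/(B(S) - 3530) = (2117 - 2369)/(-12 - 3530) = -252/(-3542) = -252*(-1/3542) = 18/253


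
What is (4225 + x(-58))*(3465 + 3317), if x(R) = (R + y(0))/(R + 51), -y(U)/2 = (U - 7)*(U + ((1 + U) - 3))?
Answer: 201160902/7 ≈ 2.8737e+7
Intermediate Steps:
y(U) = -2*(-7 + U)*(-2 + 2*U) (y(U) = -2*(U - 7)*(U + ((1 + U) - 3)) = -2*(-7 + U)*(U + (-2 + U)) = -2*(-7 + U)*(-2 + 2*U))
x(R) = (-28 + R)/(51 + R) (x(R) = (R + (-28 - 4*0² + 32*0))/(R + 51) = (R + (-28 - 4*0 + 0))/(51 + R) = (R + (-28 + 0 + 0))/(51 + R) = (R - 28)/(51 + R) = (-28 + R)/(51 + R))
(4225 + x(-58))*(3465 + 3317) = (4225 + (-28 - 58)/(51 - 58))*(3465 + 3317) = (4225 - 86/(-7))*6782 = (4225 - ⅐*(-86))*6782 = (4225 + 86/7)*6782 = (29661/7)*6782 = 201160902/7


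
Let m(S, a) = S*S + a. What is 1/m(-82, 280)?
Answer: 1/7004 ≈ 0.00014278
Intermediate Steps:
m(S, a) = a + S**2 (m(S, a) = S**2 + a = a + S**2)
1/m(-82, 280) = 1/(280 + (-82)**2) = 1/(280 + 6724) = 1/7004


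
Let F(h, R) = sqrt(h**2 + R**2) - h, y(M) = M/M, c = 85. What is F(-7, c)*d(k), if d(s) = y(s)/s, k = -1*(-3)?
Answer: 7/3 + sqrt(7274)/3 ≈ 30.763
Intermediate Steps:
y(M) = 1
F(h, R) = sqrt(R**2 + h**2) - h
k = 3
d(s) = 1/s
F(-7, c)*d(k) = (sqrt(85**2 + (-7)**2) - 1*(-7))/3 = (sqrt(7225 + 49) + 7)*(1/3) = (sqrt(7274) + 7)*(1/3) = (7 + sqrt(7274))*(1/3) = 7/3 + sqrt(7274)/3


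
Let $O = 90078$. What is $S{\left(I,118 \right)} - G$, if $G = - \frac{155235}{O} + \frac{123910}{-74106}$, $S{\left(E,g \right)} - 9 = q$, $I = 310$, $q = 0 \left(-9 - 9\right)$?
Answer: $\frac{13790548717}{1112553378} \approx 12.395$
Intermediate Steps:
$q = 0$ ($q = 0 \left(-18\right) = 0$)
$S{\left(E,g \right)} = 9$ ($S{\left(E,g \right)} = 9 + 0 = 9$)
$G = - \frac{3777568315}{1112553378}$ ($G = - \frac{155235}{90078} + \frac{123910}{-74106} = \left(-155235\right) \frac{1}{90078} + 123910 \left(- \frac{1}{74106}\right) = - \frac{51745}{30026} - \frac{61955}{37053} = - \frac{3777568315}{1112553378} \approx -3.3954$)
$S{\left(I,118 \right)} - G = 9 - - \frac{3777568315}{1112553378} = 9 + \frac{3777568315}{1112553378} = \frac{13790548717}{1112553378}$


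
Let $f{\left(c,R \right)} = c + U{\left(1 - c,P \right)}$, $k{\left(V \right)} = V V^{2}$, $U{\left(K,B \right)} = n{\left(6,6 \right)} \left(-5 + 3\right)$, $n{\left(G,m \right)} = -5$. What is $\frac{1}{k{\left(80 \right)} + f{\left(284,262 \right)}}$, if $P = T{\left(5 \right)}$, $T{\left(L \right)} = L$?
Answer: $\frac{1}{512294} \approx 1.952 \cdot 10^{-6}$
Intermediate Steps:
$P = 5$
$U{\left(K,B \right)} = 10$ ($U{\left(K,B \right)} = - 5 \left(-5 + 3\right) = \left(-5\right) \left(-2\right) = 10$)
$k{\left(V \right)} = V^{3}$
$f{\left(c,R \right)} = 10 + c$ ($f{\left(c,R \right)} = c + 10 = 10 + c$)
$\frac{1}{k{\left(80 \right)} + f{\left(284,262 \right)}} = \frac{1}{80^{3} + \left(10 + 284\right)} = \frac{1}{512000 + 294} = \frac{1}{512294}$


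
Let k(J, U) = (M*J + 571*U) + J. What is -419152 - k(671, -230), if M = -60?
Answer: -248233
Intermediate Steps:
k(J, U) = -59*J + 571*U (k(J, U) = (-60*J + 571*U) + J = -59*J + 571*U)
-419152 - k(671, -230) = -419152 - (-59*671 + 571*(-230)) = -419152 - (-39589 - 131330) = -419152 - 1*(-170919) = -419152 + 170919 = -248233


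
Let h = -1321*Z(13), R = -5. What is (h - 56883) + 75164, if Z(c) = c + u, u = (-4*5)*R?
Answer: -130992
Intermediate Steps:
u = 100 (u = -4*5*(-5) = -20*(-5) = 100)
Z(c) = 100 + c (Z(c) = c + 100 = 100 + c)
h = -149273 (h = -1321*(100 + 13) = -1321*113 = -149273)
(h - 56883) + 75164 = (-149273 - 56883) + 75164 = -206156 + 75164 = -130992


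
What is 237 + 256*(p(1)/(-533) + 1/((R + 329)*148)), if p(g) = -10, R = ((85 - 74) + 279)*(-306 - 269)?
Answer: 793594647225/3281988541 ≈ 241.80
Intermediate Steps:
R = -166750 (R = (11 + 279)*(-575) = 290*(-575) = -166750)
237 + 256*(p(1)/(-533) + 1/((R + 329)*148)) = 237 + 256*(-10/(-533) + 1/((-166750 + 329)*148)) = 237 + 256*(-10*(-1/533) + (1/148)/(-166421)) = 237 + 256*(10/533 - 1/166421*1/148) = 237 + 256*(10/533 - 1/24630308) = 237 + 256*(246302547/13127954164) = 237 + 15763363008/3281988541 = 793594647225/3281988541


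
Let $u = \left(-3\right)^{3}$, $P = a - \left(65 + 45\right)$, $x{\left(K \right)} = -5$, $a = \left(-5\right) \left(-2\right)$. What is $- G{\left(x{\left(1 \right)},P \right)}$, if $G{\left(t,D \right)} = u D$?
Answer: $-2700$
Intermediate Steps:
$a = 10$
$P = -100$ ($P = 10 - \left(65 + 45\right) = 10 - 110 = -100$)
$u = -27$
$G{\left(t,D \right)} = - 27 D$
$- G{\left(x{\left(1 \right)},P \right)} = - \left(-27\right) \left(-100\right) = \left(-1\right) 2700 = -2700$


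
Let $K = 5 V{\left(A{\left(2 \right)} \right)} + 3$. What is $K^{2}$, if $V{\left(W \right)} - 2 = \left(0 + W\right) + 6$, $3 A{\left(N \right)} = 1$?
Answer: $\frac{17956}{9} \approx 1995.1$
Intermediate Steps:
$A{\left(N \right)} = \frac{1}{3}$ ($A{\left(N \right)} = \frac{1}{3} \cdot 1 = \frac{1}{3}$)
$V{\left(W \right)} = 8 + W$ ($V{\left(W \right)} = 2 + \left(\left(0 + W\right) + 6\right) = 2 + \left(W + 6\right) = 2 + \left(6 + W\right) = 8 + W$)
$K = \frac{134}{3}$ ($K = 5 \left(8 + \frac{1}{3}\right) + 3 = 5 \cdot \frac{25}{3} + 3 = \frac{125}{3} + 3 = \frac{134}{3} \approx 44.667$)
$K^{2} = \left(\frac{134}{3}\right)^{2} = \frac{17956}{9}$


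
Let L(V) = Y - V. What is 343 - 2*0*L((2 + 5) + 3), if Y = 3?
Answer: 343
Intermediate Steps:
L(V) = 3 - V
343 - 2*0*L((2 + 5) + 3) = 343 - 2*0*(3 - ((2 + 5) + 3)) = 343 - 0*(3 - (7 + 3)) = 343 - 0*(3 - 1*10) = 343 - 0*(3 - 10) = 343 - 0*(-7) = 343 - 1*0 = 343 + 0 = 343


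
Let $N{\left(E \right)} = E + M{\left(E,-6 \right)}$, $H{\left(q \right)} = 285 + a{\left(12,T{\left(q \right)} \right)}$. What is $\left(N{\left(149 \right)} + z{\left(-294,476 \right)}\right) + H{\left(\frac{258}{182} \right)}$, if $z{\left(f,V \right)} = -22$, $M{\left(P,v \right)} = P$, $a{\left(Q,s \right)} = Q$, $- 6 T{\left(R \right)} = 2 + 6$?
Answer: $573$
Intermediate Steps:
$T{\left(R \right)} = - \frac{4}{3}$ ($T{\left(R \right)} = - \frac{2 + 6}{6} = \left(- \frac{1}{6}\right) 8 = - \frac{4}{3}$)
$H{\left(q \right)} = 297$ ($H{\left(q \right)} = 285 + 12 = 297$)
$N{\left(E \right)} = 2 E$ ($N{\left(E \right)} = E + E = 2 E$)
$\left(N{\left(149 \right)} + z{\left(-294,476 \right)}\right) + H{\left(\frac{258}{182} \right)} = \left(2 \cdot 149 - 22\right) + 297 = \left(298 - 22\right) + 297 = 276 + 297 = 573$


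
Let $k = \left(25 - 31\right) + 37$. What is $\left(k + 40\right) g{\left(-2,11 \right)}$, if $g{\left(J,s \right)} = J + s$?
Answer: $639$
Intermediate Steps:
$k = 31$ ($k = -6 + 37 = 31$)
$\left(k + 40\right) g{\left(-2,11 \right)} = \left(31 + 40\right) \left(-2 + 11\right) = 71 \cdot 9 = 639$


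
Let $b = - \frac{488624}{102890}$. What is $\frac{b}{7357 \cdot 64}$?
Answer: $- \frac{30539}{3027846920} \approx -1.0086 \cdot 10^{-5}$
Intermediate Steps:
$b = - \frac{244312}{51445}$ ($b = \left(-488624\right) \frac{1}{102890} = - \frac{244312}{51445} \approx -4.749$)
$\frac{b}{7357 \cdot 64} = - \frac{244312}{51445 \cdot 7357 \cdot 64} = - \frac{244312}{51445 \cdot 470848} = \left(- \frac{244312}{51445}\right) \frac{1}{470848} = - \frac{30539}{3027846920}$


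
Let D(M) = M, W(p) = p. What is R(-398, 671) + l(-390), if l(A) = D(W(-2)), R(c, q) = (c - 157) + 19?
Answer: -538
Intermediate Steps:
R(c, q) = -138 + c (R(c, q) = (-157 + c) + 19 = -138 + c)
l(A) = -2
R(-398, 671) + l(-390) = (-138 - 398) - 2 = -536 - 2 = -538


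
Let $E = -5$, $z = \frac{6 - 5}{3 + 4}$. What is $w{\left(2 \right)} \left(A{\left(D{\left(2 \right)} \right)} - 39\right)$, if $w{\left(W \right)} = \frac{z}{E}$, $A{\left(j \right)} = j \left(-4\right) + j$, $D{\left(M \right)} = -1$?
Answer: $\frac{36}{35} \approx 1.0286$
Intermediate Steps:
$z = \frac{1}{7}$ ($z = 1 \cdot \frac{1}{7} = \frac{1}{7} \approx 0.14286$)
$A{\left(j \right)} = - 3 j$ ($A{\left(j \right)} = - 4 j + j = - 3 j$)
$w{\left(W \right)} = - \frac{1}{35}$ ($w{\left(W \right)} = \frac{1}{7 \left(-5\right)} = \frac{1}{7} \left(- \frac{1}{5}\right) = - \frac{1}{35}$)
$w{\left(2 \right)} \left(A{\left(D{\left(2 \right)} \right)} - 39\right) = - \frac{\left(-3\right) \left(-1\right) - 39}{35} = - \frac{3 - 39}{35} = \left(- \frac{1}{35}\right) \left(-36\right) = \frac{36}{35}$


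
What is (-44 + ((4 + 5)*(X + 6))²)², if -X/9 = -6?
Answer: 85004901136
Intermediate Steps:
X = 54 (X = -9*(-6) = 54)
(-44 + ((4 + 5)*(X + 6))²)² = (-44 + ((4 + 5)*(54 + 6))²)² = (-44 + (9*60)²)² = (-44 + 540²)² = (-44 + 291600)² = 291556² = 85004901136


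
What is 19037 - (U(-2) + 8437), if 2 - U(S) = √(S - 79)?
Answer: 10598 + 9*I ≈ 10598.0 + 9.0*I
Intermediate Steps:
U(S) = 2 - √(-79 + S) (U(S) = 2 - √(S - 79) = 2 - √(-79 + S))
19037 - (U(-2) + 8437) = 19037 - ((2 - √(-79 - 2)) + 8437) = 19037 - ((2 - √(-81)) + 8437) = 19037 - ((2 - 9*I) + 8437) = 19037 - (8439 - 9*I) = 19037 + (-8439 + 9*I) = 10598 + 9*I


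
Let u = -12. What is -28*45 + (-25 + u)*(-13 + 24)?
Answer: -1667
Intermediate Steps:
-28*45 + (-25 + u)*(-13 + 24) = -28*45 + (-25 - 12)*(-13 + 24) = -1260 - 37*11 = -1260 - 407 = -1667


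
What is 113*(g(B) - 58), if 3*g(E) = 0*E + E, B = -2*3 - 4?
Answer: -20792/3 ≈ -6930.7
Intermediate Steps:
B = -10 (B = -6 - 4 = -10)
g(E) = E/3 (g(E) = (0*E + E)/3 = (0 + E)/3 = E/3)
113*(g(B) - 58) = 113*((⅓)*(-10) - 58) = 113*(-10/3 - 58) = 113*(-184/3) = -20792/3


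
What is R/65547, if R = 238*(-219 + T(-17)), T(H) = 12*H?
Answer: -11186/7283 ≈ -1.5359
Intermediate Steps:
R = -100674 (R = 238*(-219 + 12*(-17)) = 238*(-219 - 204) = 238*(-423) = -100674)
R/65547 = -100674/65547 = -100674*1/65547 = -11186/7283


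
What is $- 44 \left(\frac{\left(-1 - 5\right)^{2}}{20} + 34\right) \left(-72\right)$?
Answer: $\frac{567072}{5} \approx 1.1341 \cdot 10^{5}$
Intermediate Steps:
$- 44 \left(\frac{\left(-1 - 5\right)^{2}}{20} + 34\right) \left(-72\right) = - 44 \left(\left(-6\right)^{2} \cdot \frac{1}{20} + 34\right) \left(-72\right) = - 44 \left(36 \cdot \frac{1}{20} + 34\right) \left(-72\right) = - 44 \left(\frac{9}{5} + 34\right) \left(-72\right) = \left(-44\right) \frac{179}{5} \left(-72\right) = \left(- \frac{7876}{5}\right) \left(-72\right) = \frac{567072}{5}$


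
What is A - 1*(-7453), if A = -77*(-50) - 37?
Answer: 11266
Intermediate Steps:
A = 3813 (A = 3850 - 37 = 3813)
A - 1*(-7453) = 3813 - 1*(-7453) = 3813 + 7453 = 11266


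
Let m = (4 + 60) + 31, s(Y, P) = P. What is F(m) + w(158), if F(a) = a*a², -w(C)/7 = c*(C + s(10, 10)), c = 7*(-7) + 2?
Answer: 912647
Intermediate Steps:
c = -47 (c = -49 + 2 = -47)
m = 95 (m = 64 + 31 = 95)
w(C) = 3290 + 329*C (w(C) = -(-329)*(C + 10) = -(-329)*(10 + C) = -7*(-470 - 47*C) = 3290 + 329*C)
F(a) = a³
F(m) + w(158) = 95³ + (3290 + 329*158) = 857375 + (3290 + 51982) = 857375 + 55272 = 912647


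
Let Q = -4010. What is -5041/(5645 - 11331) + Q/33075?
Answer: 28786043/37612890 ≈ 0.76532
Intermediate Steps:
-5041/(5645 - 11331) + Q/33075 = -5041/(5645 - 11331) - 4010/33075 = -5041/(-5686) - 4010*1/33075 = -5041*(-1/5686) - 802/6615 = 5041/5686 - 802/6615 = 28786043/37612890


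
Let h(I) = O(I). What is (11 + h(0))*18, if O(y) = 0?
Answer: 198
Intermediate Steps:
h(I) = 0
(11 + h(0))*18 = (11 + 0)*18 = 11*18 = 198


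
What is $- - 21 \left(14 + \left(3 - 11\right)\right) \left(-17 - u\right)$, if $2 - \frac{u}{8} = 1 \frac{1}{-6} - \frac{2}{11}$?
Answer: $- \frac{49602}{11} \approx -4509.3$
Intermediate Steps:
$u = \frac{620}{33}$ ($u = 16 - 8 \left(1 \frac{1}{-6} - \frac{2}{11}\right) = 16 - 8 \left(1 \left(- \frac{1}{6}\right) - \frac{2}{11}\right) = 16 - 8 \left(- \frac{1}{6} - \frac{2}{11}\right) = 16 - - \frac{92}{33} = 16 + \frac{92}{33} = \frac{620}{33} \approx 18.788$)
$- - 21 \left(14 + \left(3 - 11\right)\right) \left(-17 - u\right) = - - 21 \left(14 + \left(3 - 11\right)\right) \left(-17 - \frac{620}{33}\right) = - \frac{- 21 \left(14 - 8\right) \left(-1181\right)}{33} = - \frac{\left(-21\right) 6 \left(-1181\right)}{33} = - \frac{\left(-126\right) \left(-1181\right)}{33} = \left(-1\right) \frac{49602}{11} = - \frac{49602}{11}$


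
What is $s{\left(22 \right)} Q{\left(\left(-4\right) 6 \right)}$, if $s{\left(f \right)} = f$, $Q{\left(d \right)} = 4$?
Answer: $88$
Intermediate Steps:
$s{\left(22 \right)} Q{\left(\left(-4\right) 6 \right)} = 22 \cdot 4 = 88$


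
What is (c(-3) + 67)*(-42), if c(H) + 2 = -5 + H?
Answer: -2394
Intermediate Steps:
c(H) = -7 + H (c(H) = -2 + (-5 + H) = -7 + H)
(c(-3) + 67)*(-42) = ((-7 - 3) + 67)*(-42) = (-10 + 67)*(-42) = 57*(-42) = -2394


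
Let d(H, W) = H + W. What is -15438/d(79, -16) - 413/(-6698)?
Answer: -34459235/140658 ≈ -244.99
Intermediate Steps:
-15438/d(79, -16) - 413/(-6698) = -15438/(79 - 16) - 413/(-6698) = -15438/63 - 413*(-1/6698) = -15438*1/63 + 413/6698 = -5146/21 + 413/6698 = -34459235/140658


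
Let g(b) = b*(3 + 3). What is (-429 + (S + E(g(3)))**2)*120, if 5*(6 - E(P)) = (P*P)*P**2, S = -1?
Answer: 264352840224/5 ≈ 5.2871e+10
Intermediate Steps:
g(b) = 6*b (g(b) = b*6 = 6*b)
E(P) = 6 - P**4/5 (E(P) = 6 - P*P*P**2/5 = 6 - P**2*P**2/5 = 6 - P**4/5)
(-429 + (S + E(g(3)))**2)*120 = (-429 + (-1 + (6 - (6*3)**4/5))**2)*120 = (-429 + (-1 + (6 - 1/5*18**4))**2)*120 = (-429 + (-1 + (6 - 1/5*104976))**2)*120 = (-429 + (-1 + (6 - 104976/5))**2)*120 = (-429 + (-1 - 104946/5)**2)*120 = (-429 + (-104951/5)**2)*120 = (-429 + 11014712401/25)*120 = (11014701676/25)*120 = 264352840224/5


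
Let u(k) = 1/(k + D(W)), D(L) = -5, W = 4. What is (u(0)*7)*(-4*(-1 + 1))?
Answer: 0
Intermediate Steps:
u(k) = 1/(-5 + k) (u(k) = 1/(k - 5) = 1/(-5 + k))
(u(0)*7)*(-4*(-1 + 1)) = (7/(-5 + 0))*(-4*(-1 + 1)) = (7/(-5))*(-4*0) = -⅕*7*0 = -7/5*0 = 0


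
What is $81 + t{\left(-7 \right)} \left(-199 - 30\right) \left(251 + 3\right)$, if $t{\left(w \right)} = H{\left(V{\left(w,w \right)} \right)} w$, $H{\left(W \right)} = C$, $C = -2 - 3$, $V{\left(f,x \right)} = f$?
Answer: $-2035729$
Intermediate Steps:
$C = -5$ ($C = -2 - 3 = -5$)
$H{\left(W \right)} = -5$
$t{\left(w \right)} = - 5 w$
$81 + t{\left(-7 \right)} \left(-199 - 30\right) \left(251 + 3\right) = 81 + \left(-5\right) \left(-7\right) \left(-199 - 30\right) \left(251 + 3\right) = 81 + 35 \left(\left(-229\right) 254\right) = 81 + 35 \left(-58166\right) = 81 - 2035810 = -2035729$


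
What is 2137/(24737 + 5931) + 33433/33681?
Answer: 1097299541/1032928908 ≈ 1.0623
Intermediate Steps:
2137/(24737 + 5931) + 33433/33681 = 2137/30668 + 33433*(1/33681) = 2137*(1/30668) + 33433/33681 = 2137/30668 + 33433/33681 = 1097299541/1032928908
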